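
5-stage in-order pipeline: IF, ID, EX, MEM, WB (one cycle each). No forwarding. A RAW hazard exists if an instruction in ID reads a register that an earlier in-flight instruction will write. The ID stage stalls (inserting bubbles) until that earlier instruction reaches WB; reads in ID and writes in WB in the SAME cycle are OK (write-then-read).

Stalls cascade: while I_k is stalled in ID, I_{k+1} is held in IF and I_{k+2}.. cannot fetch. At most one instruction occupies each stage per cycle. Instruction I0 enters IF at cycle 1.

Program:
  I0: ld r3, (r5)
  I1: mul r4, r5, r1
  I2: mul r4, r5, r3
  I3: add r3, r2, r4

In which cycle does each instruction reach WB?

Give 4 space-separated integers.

Answer: 5 6 8 11

Derivation:
I0 ld r3 <- r5: IF@1 ID@2 stall=0 (-) EX@3 MEM@4 WB@5
I1 mul r4 <- r5,r1: IF@2 ID@3 stall=0 (-) EX@4 MEM@5 WB@6
I2 mul r4 <- r5,r3: IF@3 ID@4 stall=1 (RAW on I0.r3 (WB@5)) EX@6 MEM@7 WB@8
I3 add r3 <- r2,r4: IF@4 ID@6 stall=2 (RAW on I2.r4 (WB@8)) EX@9 MEM@10 WB@11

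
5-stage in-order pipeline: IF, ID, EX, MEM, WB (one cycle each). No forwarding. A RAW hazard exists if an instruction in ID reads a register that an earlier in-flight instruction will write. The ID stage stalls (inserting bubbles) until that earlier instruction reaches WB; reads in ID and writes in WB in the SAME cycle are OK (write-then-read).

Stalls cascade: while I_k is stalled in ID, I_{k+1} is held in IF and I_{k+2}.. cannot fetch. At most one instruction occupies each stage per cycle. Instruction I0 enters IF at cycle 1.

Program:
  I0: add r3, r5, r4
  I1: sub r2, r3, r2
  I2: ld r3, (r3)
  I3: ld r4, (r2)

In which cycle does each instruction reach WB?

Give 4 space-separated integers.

I0 add r3 <- r5,r4: IF@1 ID@2 stall=0 (-) EX@3 MEM@4 WB@5
I1 sub r2 <- r3,r2: IF@2 ID@3 stall=2 (RAW on I0.r3 (WB@5)) EX@6 MEM@7 WB@8
I2 ld r3 <- r3: IF@3 ID@6 stall=0 (-) EX@7 MEM@8 WB@9
I3 ld r4 <- r2: IF@6 ID@7 stall=1 (RAW on I1.r2 (WB@8)) EX@9 MEM@10 WB@11

Answer: 5 8 9 11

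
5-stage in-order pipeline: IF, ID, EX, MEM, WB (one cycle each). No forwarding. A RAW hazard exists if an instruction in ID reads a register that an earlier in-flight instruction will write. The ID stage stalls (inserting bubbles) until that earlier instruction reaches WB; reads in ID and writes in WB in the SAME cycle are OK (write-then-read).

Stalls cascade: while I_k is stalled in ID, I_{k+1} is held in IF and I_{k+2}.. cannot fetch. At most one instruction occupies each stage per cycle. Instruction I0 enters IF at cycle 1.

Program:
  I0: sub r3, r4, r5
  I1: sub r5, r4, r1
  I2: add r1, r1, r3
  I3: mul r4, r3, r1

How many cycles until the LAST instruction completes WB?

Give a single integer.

I0 sub r3 <- r4,r5: IF@1 ID@2 stall=0 (-) EX@3 MEM@4 WB@5
I1 sub r5 <- r4,r1: IF@2 ID@3 stall=0 (-) EX@4 MEM@5 WB@6
I2 add r1 <- r1,r3: IF@3 ID@4 stall=1 (RAW on I0.r3 (WB@5)) EX@6 MEM@7 WB@8
I3 mul r4 <- r3,r1: IF@4 ID@6 stall=2 (RAW on I2.r1 (WB@8)) EX@9 MEM@10 WB@11

Answer: 11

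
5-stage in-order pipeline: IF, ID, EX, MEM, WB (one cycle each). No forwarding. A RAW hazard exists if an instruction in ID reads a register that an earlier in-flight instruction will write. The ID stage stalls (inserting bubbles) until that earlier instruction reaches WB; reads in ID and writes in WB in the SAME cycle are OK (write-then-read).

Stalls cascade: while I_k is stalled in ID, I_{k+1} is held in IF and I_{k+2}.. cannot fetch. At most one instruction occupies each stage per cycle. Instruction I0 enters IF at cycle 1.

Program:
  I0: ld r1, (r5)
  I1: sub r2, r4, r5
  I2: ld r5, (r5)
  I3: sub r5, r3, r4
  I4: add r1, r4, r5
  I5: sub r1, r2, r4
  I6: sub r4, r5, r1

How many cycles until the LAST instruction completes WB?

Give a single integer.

Answer: 15

Derivation:
I0 ld r1 <- r5: IF@1 ID@2 stall=0 (-) EX@3 MEM@4 WB@5
I1 sub r2 <- r4,r5: IF@2 ID@3 stall=0 (-) EX@4 MEM@5 WB@6
I2 ld r5 <- r5: IF@3 ID@4 stall=0 (-) EX@5 MEM@6 WB@7
I3 sub r5 <- r3,r4: IF@4 ID@5 stall=0 (-) EX@6 MEM@7 WB@8
I4 add r1 <- r4,r5: IF@5 ID@6 stall=2 (RAW on I3.r5 (WB@8)) EX@9 MEM@10 WB@11
I5 sub r1 <- r2,r4: IF@6 ID@9 stall=0 (-) EX@10 MEM@11 WB@12
I6 sub r4 <- r5,r1: IF@9 ID@10 stall=2 (RAW on I5.r1 (WB@12)) EX@13 MEM@14 WB@15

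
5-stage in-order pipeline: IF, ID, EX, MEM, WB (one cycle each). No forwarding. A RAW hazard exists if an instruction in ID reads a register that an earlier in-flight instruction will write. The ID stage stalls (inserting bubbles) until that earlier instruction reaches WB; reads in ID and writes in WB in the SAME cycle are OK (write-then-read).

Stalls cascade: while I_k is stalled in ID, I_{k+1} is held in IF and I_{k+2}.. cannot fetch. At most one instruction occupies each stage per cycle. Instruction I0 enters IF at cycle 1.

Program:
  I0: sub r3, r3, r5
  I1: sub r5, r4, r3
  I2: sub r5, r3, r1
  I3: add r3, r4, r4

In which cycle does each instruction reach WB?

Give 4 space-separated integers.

I0 sub r3 <- r3,r5: IF@1 ID@2 stall=0 (-) EX@3 MEM@4 WB@5
I1 sub r5 <- r4,r3: IF@2 ID@3 stall=2 (RAW on I0.r3 (WB@5)) EX@6 MEM@7 WB@8
I2 sub r5 <- r3,r1: IF@3 ID@6 stall=0 (-) EX@7 MEM@8 WB@9
I3 add r3 <- r4,r4: IF@6 ID@7 stall=0 (-) EX@8 MEM@9 WB@10

Answer: 5 8 9 10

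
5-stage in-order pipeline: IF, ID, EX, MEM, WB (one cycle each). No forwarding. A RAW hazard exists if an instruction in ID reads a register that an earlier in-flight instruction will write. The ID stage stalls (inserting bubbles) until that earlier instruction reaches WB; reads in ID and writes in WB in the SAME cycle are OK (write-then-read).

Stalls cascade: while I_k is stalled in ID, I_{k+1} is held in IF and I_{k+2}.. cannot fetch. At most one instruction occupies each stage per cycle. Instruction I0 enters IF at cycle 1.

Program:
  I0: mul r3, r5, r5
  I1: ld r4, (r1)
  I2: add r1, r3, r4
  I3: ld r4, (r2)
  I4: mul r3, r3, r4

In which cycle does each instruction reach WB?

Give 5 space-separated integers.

Answer: 5 6 9 10 13

Derivation:
I0 mul r3 <- r5,r5: IF@1 ID@2 stall=0 (-) EX@3 MEM@4 WB@5
I1 ld r4 <- r1: IF@2 ID@3 stall=0 (-) EX@4 MEM@5 WB@6
I2 add r1 <- r3,r4: IF@3 ID@4 stall=2 (RAW on I1.r4 (WB@6)) EX@7 MEM@8 WB@9
I3 ld r4 <- r2: IF@4 ID@7 stall=0 (-) EX@8 MEM@9 WB@10
I4 mul r3 <- r3,r4: IF@7 ID@8 stall=2 (RAW on I3.r4 (WB@10)) EX@11 MEM@12 WB@13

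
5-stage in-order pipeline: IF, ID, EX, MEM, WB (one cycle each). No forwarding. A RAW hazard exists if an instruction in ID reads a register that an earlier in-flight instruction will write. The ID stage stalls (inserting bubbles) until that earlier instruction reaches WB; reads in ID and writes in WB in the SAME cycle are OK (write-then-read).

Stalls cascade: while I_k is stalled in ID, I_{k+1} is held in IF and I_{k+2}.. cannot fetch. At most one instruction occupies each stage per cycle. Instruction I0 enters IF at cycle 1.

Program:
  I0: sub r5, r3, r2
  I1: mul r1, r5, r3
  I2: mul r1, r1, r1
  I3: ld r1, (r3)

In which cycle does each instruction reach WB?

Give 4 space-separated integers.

Answer: 5 8 11 12

Derivation:
I0 sub r5 <- r3,r2: IF@1 ID@2 stall=0 (-) EX@3 MEM@4 WB@5
I1 mul r1 <- r5,r3: IF@2 ID@3 stall=2 (RAW on I0.r5 (WB@5)) EX@6 MEM@7 WB@8
I2 mul r1 <- r1,r1: IF@3 ID@6 stall=2 (RAW on I1.r1 (WB@8)) EX@9 MEM@10 WB@11
I3 ld r1 <- r3: IF@6 ID@9 stall=0 (-) EX@10 MEM@11 WB@12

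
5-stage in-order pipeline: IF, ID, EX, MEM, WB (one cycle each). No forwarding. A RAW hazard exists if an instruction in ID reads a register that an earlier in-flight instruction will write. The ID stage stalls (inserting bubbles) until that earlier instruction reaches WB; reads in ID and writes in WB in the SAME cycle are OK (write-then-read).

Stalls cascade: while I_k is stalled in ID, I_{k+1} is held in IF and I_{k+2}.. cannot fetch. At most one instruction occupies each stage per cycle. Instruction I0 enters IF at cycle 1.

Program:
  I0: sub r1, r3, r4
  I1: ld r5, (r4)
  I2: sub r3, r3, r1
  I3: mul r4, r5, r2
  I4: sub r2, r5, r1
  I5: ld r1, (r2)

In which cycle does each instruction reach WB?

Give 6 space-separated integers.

I0 sub r1 <- r3,r4: IF@1 ID@2 stall=0 (-) EX@3 MEM@4 WB@5
I1 ld r5 <- r4: IF@2 ID@3 stall=0 (-) EX@4 MEM@5 WB@6
I2 sub r3 <- r3,r1: IF@3 ID@4 stall=1 (RAW on I0.r1 (WB@5)) EX@6 MEM@7 WB@8
I3 mul r4 <- r5,r2: IF@4 ID@6 stall=0 (-) EX@7 MEM@8 WB@9
I4 sub r2 <- r5,r1: IF@6 ID@7 stall=0 (-) EX@8 MEM@9 WB@10
I5 ld r1 <- r2: IF@7 ID@8 stall=2 (RAW on I4.r2 (WB@10)) EX@11 MEM@12 WB@13

Answer: 5 6 8 9 10 13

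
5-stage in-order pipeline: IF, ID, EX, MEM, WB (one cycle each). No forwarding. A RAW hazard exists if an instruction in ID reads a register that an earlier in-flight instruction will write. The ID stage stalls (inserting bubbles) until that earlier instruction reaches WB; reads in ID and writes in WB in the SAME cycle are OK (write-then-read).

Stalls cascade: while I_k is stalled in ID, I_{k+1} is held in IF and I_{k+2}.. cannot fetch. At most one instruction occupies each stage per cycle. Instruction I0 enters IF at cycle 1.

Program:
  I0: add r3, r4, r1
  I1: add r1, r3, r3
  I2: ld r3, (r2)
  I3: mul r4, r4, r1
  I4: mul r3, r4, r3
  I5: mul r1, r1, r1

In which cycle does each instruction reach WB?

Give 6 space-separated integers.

Answer: 5 8 9 11 14 15

Derivation:
I0 add r3 <- r4,r1: IF@1 ID@2 stall=0 (-) EX@3 MEM@4 WB@5
I1 add r1 <- r3,r3: IF@2 ID@3 stall=2 (RAW on I0.r3 (WB@5)) EX@6 MEM@7 WB@8
I2 ld r3 <- r2: IF@3 ID@6 stall=0 (-) EX@7 MEM@8 WB@9
I3 mul r4 <- r4,r1: IF@6 ID@7 stall=1 (RAW on I1.r1 (WB@8)) EX@9 MEM@10 WB@11
I4 mul r3 <- r4,r3: IF@7 ID@9 stall=2 (RAW on I3.r4 (WB@11)) EX@12 MEM@13 WB@14
I5 mul r1 <- r1,r1: IF@9 ID@12 stall=0 (-) EX@13 MEM@14 WB@15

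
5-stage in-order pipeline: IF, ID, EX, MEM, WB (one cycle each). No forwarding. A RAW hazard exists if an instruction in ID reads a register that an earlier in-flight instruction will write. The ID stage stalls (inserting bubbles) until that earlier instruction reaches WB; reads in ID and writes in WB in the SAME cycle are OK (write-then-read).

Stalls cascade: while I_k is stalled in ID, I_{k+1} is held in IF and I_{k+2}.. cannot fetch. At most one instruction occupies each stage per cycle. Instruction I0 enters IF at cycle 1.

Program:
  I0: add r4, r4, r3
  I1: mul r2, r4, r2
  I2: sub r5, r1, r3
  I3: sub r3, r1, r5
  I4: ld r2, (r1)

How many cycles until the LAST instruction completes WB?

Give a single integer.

Answer: 13

Derivation:
I0 add r4 <- r4,r3: IF@1 ID@2 stall=0 (-) EX@3 MEM@4 WB@5
I1 mul r2 <- r4,r2: IF@2 ID@3 stall=2 (RAW on I0.r4 (WB@5)) EX@6 MEM@7 WB@8
I2 sub r5 <- r1,r3: IF@3 ID@6 stall=0 (-) EX@7 MEM@8 WB@9
I3 sub r3 <- r1,r5: IF@6 ID@7 stall=2 (RAW on I2.r5 (WB@9)) EX@10 MEM@11 WB@12
I4 ld r2 <- r1: IF@7 ID@10 stall=0 (-) EX@11 MEM@12 WB@13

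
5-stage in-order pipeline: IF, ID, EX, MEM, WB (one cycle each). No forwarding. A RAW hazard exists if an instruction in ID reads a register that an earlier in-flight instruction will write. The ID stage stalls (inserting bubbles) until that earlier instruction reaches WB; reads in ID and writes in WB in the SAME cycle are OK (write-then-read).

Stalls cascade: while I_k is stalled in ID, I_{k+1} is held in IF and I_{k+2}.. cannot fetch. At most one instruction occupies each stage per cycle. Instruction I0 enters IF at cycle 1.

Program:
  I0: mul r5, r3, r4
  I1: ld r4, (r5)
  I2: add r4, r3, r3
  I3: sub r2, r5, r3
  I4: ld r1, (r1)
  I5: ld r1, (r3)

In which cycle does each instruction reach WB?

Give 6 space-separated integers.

Answer: 5 8 9 10 11 12

Derivation:
I0 mul r5 <- r3,r4: IF@1 ID@2 stall=0 (-) EX@3 MEM@4 WB@5
I1 ld r4 <- r5: IF@2 ID@3 stall=2 (RAW on I0.r5 (WB@5)) EX@6 MEM@7 WB@8
I2 add r4 <- r3,r3: IF@3 ID@6 stall=0 (-) EX@7 MEM@8 WB@9
I3 sub r2 <- r5,r3: IF@6 ID@7 stall=0 (-) EX@8 MEM@9 WB@10
I4 ld r1 <- r1: IF@7 ID@8 stall=0 (-) EX@9 MEM@10 WB@11
I5 ld r1 <- r3: IF@8 ID@9 stall=0 (-) EX@10 MEM@11 WB@12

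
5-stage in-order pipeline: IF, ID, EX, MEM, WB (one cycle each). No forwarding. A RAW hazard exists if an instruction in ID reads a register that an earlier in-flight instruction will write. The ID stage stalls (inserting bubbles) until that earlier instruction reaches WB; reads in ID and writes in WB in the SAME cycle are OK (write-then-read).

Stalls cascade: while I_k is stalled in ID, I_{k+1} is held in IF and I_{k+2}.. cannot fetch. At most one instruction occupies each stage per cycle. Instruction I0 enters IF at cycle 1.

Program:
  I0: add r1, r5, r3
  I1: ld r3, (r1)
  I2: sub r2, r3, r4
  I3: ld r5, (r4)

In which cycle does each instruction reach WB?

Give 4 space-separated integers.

Answer: 5 8 11 12

Derivation:
I0 add r1 <- r5,r3: IF@1 ID@2 stall=0 (-) EX@3 MEM@4 WB@5
I1 ld r3 <- r1: IF@2 ID@3 stall=2 (RAW on I0.r1 (WB@5)) EX@6 MEM@7 WB@8
I2 sub r2 <- r3,r4: IF@3 ID@6 stall=2 (RAW on I1.r3 (WB@8)) EX@9 MEM@10 WB@11
I3 ld r5 <- r4: IF@6 ID@9 stall=0 (-) EX@10 MEM@11 WB@12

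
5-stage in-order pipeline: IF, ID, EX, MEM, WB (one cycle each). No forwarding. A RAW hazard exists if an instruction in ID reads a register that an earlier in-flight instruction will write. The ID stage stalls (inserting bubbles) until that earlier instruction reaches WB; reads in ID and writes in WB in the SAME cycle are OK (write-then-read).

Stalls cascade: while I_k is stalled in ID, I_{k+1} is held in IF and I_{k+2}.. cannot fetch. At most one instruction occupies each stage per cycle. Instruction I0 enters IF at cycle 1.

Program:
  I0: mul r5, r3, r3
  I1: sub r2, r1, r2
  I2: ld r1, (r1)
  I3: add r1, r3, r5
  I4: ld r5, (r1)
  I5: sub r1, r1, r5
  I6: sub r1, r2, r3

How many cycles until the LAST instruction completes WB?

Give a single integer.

Answer: 15

Derivation:
I0 mul r5 <- r3,r3: IF@1 ID@2 stall=0 (-) EX@3 MEM@4 WB@5
I1 sub r2 <- r1,r2: IF@2 ID@3 stall=0 (-) EX@4 MEM@5 WB@6
I2 ld r1 <- r1: IF@3 ID@4 stall=0 (-) EX@5 MEM@6 WB@7
I3 add r1 <- r3,r5: IF@4 ID@5 stall=0 (-) EX@6 MEM@7 WB@8
I4 ld r5 <- r1: IF@5 ID@6 stall=2 (RAW on I3.r1 (WB@8)) EX@9 MEM@10 WB@11
I5 sub r1 <- r1,r5: IF@6 ID@9 stall=2 (RAW on I4.r5 (WB@11)) EX@12 MEM@13 WB@14
I6 sub r1 <- r2,r3: IF@9 ID@12 stall=0 (-) EX@13 MEM@14 WB@15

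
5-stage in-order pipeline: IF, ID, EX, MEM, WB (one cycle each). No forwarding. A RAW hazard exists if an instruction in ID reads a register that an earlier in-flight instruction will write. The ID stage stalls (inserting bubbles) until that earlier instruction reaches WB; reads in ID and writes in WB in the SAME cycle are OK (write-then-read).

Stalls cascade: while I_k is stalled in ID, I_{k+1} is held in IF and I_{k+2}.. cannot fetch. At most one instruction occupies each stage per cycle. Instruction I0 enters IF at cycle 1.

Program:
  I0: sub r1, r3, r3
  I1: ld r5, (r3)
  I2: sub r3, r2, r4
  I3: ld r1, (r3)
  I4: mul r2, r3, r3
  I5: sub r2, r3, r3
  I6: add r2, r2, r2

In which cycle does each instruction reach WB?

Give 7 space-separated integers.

Answer: 5 6 7 10 11 12 15

Derivation:
I0 sub r1 <- r3,r3: IF@1 ID@2 stall=0 (-) EX@3 MEM@4 WB@5
I1 ld r5 <- r3: IF@2 ID@3 stall=0 (-) EX@4 MEM@5 WB@6
I2 sub r3 <- r2,r4: IF@3 ID@4 stall=0 (-) EX@5 MEM@6 WB@7
I3 ld r1 <- r3: IF@4 ID@5 stall=2 (RAW on I2.r3 (WB@7)) EX@8 MEM@9 WB@10
I4 mul r2 <- r3,r3: IF@5 ID@8 stall=0 (-) EX@9 MEM@10 WB@11
I5 sub r2 <- r3,r3: IF@8 ID@9 stall=0 (-) EX@10 MEM@11 WB@12
I6 add r2 <- r2,r2: IF@9 ID@10 stall=2 (RAW on I5.r2 (WB@12)) EX@13 MEM@14 WB@15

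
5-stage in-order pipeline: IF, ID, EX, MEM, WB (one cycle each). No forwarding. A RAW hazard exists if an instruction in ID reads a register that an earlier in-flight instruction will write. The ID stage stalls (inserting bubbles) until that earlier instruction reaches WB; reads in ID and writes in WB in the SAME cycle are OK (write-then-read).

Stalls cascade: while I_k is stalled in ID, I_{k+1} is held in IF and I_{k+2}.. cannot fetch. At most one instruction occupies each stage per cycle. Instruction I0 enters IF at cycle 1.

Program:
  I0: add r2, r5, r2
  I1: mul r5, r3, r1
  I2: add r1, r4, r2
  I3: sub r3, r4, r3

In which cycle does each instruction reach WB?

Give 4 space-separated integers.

Answer: 5 6 8 9

Derivation:
I0 add r2 <- r5,r2: IF@1 ID@2 stall=0 (-) EX@3 MEM@4 WB@5
I1 mul r5 <- r3,r1: IF@2 ID@3 stall=0 (-) EX@4 MEM@5 WB@6
I2 add r1 <- r4,r2: IF@3 ID@4 stall=1 (RAW on I0.r2 (WB@5)) EX@6 MEM@7 WB@8
I3 sub r3 <- r4,r3: IF@4 ID@6 stall=0 (-) EX@7 MEM@8 WB@9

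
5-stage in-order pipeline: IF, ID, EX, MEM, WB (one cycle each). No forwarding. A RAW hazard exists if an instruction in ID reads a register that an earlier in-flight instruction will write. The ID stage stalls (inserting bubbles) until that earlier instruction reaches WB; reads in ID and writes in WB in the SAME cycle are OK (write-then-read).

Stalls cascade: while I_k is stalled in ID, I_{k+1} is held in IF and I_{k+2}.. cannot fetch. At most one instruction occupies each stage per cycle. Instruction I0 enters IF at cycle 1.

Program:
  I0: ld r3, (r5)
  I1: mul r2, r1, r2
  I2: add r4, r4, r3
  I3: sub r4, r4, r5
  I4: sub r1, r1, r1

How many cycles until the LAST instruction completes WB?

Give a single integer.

I0 ld r3 <- r5: IF@1 ID@2 stall=0 (-) EX@3 MEM@4 WB@5
I1 mul r2 <- r1,r2: IF@2 ID@3 stall=0 (-) EX@4 MEM@5 WB@6
I2 add r4 <- r4,r3: IF@3 ID@4 stall=1 (RAW on I0.r3 (WB@5)) EX@6 MEM@7 WB@8
I3 sub r4 <- r4,r5: IF@4 ID@6 stall=2 (RAW on I2.r4 (WB@8)) EX@9 MEM@10 WB@11
I4 sub r1 <- r1,r1: IF@6 ID@9 stall=0 (-) EX@10 MEM@11 WB@12

Answer: 12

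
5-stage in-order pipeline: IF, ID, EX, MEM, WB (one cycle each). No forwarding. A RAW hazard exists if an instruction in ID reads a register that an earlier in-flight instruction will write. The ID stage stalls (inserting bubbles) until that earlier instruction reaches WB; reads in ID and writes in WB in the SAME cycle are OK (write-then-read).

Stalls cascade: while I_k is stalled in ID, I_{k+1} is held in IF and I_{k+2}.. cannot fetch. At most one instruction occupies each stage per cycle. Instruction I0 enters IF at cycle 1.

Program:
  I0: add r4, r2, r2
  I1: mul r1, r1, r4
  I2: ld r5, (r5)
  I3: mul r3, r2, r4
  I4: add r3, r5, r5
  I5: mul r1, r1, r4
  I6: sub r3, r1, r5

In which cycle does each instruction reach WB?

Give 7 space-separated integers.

I0 add r4 <- r2,r2: IF@1 ID@2 stall=0 (-) EX@3 MEM@4 WB@5
I1 mul r1 <- r1,r4: IF@2 ID@3 stall=2 (RAW on I0.r4 (WB@5)) EX@6 MEM@7 WB@8
I2 ld r5 <- r5: IF@3 ID@6 stall=0 (-) EX@7 MEM@8 WB@9
I3 mul r3 <- r2,r4: IF@6 ID@7 stall=0 (-) EX@8 MEM@9 WB@10
I4 add r3 <- r5,r5: IF@7 ID@8 stall=1 (RAW on I2.r5 (WB@9)) EX@10 MEM@11 WB@12
I5 mul r1 <- r1,r4: IF@8 ID@10 stall=0 (-) EX@11 MEM@12 WB@13
I6 sub r3 <- r1,r5: IF@10 ID@11 stall=2 (RAW on I5.r1 (WB@13)) EX@14 MEM@15 WB@16

Answer: 5 8 9 10 12 13 16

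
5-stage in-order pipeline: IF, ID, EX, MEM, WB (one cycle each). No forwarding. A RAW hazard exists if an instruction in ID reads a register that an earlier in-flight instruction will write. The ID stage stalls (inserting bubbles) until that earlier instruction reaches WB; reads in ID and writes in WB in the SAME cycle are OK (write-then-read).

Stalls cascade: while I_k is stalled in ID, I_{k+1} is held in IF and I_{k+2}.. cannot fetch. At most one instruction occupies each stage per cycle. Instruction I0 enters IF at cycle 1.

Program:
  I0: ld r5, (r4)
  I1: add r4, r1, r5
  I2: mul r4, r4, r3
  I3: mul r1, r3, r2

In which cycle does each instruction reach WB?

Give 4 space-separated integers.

Answer: 5 8 11 12

Derivation:
I0 ld r5 <- r4: IF@1 ID@2 stall=0 (-) EX@3 MEM@4 WB@5
I1 add r4 <- r1,r5: IF@2 ID@3 stall=2 (RAW on I0.r5 (WB@5)) EX@6 MEM@7 WB@8
I2 mul r4 <- r4,r3: IF@3 ID@6 stall=2 (RAW on I1.r4 (WB@8)) EX@9 MEM@10 WB@11
I3 mul r1 <- r3,r2: IF@6 ID@9 stall=0 (-) EX@10 MEM@11 WB@12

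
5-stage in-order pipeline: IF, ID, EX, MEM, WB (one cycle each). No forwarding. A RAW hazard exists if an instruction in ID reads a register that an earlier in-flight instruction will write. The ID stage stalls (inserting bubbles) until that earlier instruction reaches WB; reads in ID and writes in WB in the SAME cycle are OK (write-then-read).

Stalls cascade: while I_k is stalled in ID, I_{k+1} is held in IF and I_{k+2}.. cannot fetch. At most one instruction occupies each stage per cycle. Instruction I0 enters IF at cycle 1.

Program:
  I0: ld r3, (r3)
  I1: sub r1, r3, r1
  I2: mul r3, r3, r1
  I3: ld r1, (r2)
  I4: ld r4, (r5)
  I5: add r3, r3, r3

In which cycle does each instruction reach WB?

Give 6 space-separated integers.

Answer: 5 8 11 12 13 14

Derivation:
I0 ld r3 <- r3: IF@1 ID@2 stall=0 (-) EX@3 MEM@4 WB@5
I1 sub r1 <- r3,r1: IF@2 ID@3 stall=2 (RAW on I0.r3 (WB@5)) EX@6 MEM@7 WB@8
I2 mul r3 <- r3,r1: IF@3 ID@6 stall=2 (RAW on I1.r1 (WB@8)) EX@9 MEM@10 WB@11
I3 ld r1 <- r2: IF@6 ID@9 stall=0 (-) EX@10 MEM@11 WB@12
I4 ld r4 <- r5: IF@9 ID@10 stall=0 (-) EX@11 MEM@12 WB@13
I5 add r3 <- r3,r3: IF@10 ID@11 stall=0 (-) EX@12 MEM@13 WB@14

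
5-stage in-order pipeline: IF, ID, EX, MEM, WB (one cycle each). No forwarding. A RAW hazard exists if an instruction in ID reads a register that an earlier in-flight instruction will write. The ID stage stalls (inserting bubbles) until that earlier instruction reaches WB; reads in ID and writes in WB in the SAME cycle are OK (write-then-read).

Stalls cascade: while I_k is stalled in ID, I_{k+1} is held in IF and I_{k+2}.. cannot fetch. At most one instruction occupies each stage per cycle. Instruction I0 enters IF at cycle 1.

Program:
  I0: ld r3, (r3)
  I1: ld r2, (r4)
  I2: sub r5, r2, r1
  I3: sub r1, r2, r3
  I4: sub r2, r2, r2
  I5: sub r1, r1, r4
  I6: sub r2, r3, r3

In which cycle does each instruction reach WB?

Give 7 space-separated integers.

Answer: 5 6 9 10 11 13 14

Derivation:
I0 ld r3 <- r3: IF@1 ID@2 stall=0 (-) EX@3 MEM@4 WB@5
I1 ld r2 <- r4: IF@2 ID@3 stall=0 (-) EX@4 MEM@5 WB@6
I2 sub r5 <- r2,r1: IF@3 ID@4 stall=2 (RAW on I1.r2 (WB@6)) EX@7 MEM@8 WB@9
I3 sub r1 <- r2,r3: IF@4 ID@7 stall=0 (-) EX@8 MEM@9 WB@10
I4 sub r2 <- r2,r2: IF@7 ID@8 stall=0 (-) EX@9 MEM@10 WB@11
I5 sub r1 <- r1,r4: IF@8 ID@9 stall=1 (RAW on I3.r1 (WB@10)) EX@11 MEM@12 WB@13
I6 sub r2 <- r3,r3: IF@9 ID@11 stall=0 (-) EX@12 MEM@13 WB@14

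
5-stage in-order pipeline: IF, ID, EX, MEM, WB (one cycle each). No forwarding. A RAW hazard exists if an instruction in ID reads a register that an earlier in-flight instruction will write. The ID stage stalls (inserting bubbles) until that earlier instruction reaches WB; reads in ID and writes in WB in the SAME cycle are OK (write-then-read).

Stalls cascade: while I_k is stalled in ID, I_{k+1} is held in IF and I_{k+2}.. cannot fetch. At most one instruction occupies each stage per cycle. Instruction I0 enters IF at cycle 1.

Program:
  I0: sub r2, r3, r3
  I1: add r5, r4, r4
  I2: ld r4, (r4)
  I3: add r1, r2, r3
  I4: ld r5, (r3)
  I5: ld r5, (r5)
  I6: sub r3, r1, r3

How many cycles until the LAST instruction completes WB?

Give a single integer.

I0 sub r2 <- r3,r3: IF@1 ID@2 stall=0 (-) EX@3 MEM@4 WB@5
I1 add r5 <- r4,r4: IF@2 ID@3 stall=0 (-) EX@4 MEM@5 WB@6
I2 ld r4 <- r4: IF@3 ID@4 stall=0 (-) EX@5 MEM@6 WB@7
I3 add r1 <- r2,r3: IF@4 ID@5 stall=0 (-) EX@6 MEM@7 WB@8
I4 ld r5 <- r3: IF@5 ID@6 stall=0 (-) EX@7 MEM@8 WB@9
I5 ld r5 <- r5: IF@6 ID@7 stall=2 (RAW on I4.r5 (WB@9)) EX@10 MEM@11 WB@12
I6 sub r3 <- r1,r3: IF@7 ID@10 stall=0 (-) EX@11 MEM@12 WB@13

Answer: 13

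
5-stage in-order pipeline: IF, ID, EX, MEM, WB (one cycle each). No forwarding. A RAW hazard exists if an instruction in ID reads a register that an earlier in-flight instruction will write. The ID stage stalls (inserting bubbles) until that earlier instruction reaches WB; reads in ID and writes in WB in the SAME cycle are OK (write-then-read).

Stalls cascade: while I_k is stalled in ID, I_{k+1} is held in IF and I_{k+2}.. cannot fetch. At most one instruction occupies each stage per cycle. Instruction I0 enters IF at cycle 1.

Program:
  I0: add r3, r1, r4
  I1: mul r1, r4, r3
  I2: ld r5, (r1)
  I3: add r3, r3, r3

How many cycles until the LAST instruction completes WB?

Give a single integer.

Answer: 12

Derivation:
I0 add r3 <- r1,r4: IF@1 ID@2 stall=0 (-) EX@3 MEM@4 WB@5
I1 mul r1 <- r4,r3: IF@2 ID@3 stall=2 (RAW on I0.r3 (WB@5)) EX@6 MEM@7 WB@8
I2 ld r5 <- r1: IF@3 ID@6 stall=2 (RAW on I1.r1 (WB@8)) EX@9 MEM@10 WB@11
I3 add r3 <- r3,r3: IF@6 ID@9 stall=0 (-) EX@10 MEM@11 WB@12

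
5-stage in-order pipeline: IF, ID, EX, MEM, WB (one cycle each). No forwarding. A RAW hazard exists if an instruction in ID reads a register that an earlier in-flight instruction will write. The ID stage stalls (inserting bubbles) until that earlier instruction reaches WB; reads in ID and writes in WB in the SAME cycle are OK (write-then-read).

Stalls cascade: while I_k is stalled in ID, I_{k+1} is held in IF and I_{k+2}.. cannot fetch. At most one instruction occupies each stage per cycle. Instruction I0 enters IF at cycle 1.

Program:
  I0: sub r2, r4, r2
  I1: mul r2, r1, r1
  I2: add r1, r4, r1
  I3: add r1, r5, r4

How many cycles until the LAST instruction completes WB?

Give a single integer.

I0 sub r2 <- r4,r2: IF@1 ID@2 stall=0 (-) EX@3 MEM@4 WB@5
I1 mul r2 <- r1,r1: IF@2 ID@3 stall=0 (-) EX@4 MEM@5 WB@6
I2 add r1 <- r4,r1: IF@3 ID@4 stall=0 (-) EX@5 MEM@6 WB@7
I3 add r1 <- r5,r4: IF@4 ID@5 stall=0 (-) EX@6 MEM@7 WB@8

Answer: 8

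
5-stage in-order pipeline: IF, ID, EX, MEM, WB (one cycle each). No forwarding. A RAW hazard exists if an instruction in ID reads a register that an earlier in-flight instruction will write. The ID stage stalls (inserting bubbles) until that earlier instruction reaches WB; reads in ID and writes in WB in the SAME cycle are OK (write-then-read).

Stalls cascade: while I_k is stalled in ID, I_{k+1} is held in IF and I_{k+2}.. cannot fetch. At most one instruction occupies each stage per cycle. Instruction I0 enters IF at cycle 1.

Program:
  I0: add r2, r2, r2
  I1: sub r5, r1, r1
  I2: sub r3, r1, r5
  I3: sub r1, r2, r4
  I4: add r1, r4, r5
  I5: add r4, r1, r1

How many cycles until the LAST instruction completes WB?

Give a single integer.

I0 add r2 <- r2,r2: IF@1 ID@2 stall=0 (-) EX@3 MEM@4 WB@5
I1 sub r5 <- r1,r1: IF@2 ID@3 stall=0 (-) EX@4 MEM@5 WB@6
I2 sub r3 <- r1,r5: IF@3 ID@4 stall=2 (RAW on I1.r5 (WB@6)) EX@7 MEM@8 WB@9
I3 sub r1 <- r2,r4: IF@4 ID@7 stall=0 (-) EX@8 MEM@9 WB@10
I4 add r1 <- r4,r5: IF@7 ID@8 stall=0 (-) EX@9 MEM@10 WB@11
I5 add r4 <- r1,r1: IF@8 ID@9 stall=2 (RAW on I4.r1 (WB@11)) EX@12 MEM@13 WB@14

Answer: 14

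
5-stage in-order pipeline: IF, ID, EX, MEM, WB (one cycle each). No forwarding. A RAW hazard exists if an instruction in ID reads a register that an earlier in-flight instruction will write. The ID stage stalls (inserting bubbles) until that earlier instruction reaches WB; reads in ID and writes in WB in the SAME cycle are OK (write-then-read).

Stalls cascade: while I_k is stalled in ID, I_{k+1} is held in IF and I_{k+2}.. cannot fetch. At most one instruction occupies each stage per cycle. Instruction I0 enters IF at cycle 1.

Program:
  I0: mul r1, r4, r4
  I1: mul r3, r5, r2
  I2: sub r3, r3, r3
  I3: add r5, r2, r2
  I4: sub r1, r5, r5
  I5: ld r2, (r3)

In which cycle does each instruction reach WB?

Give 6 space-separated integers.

Answer: 5 6 9 10 13 14

Derivation:
I0 mul r1 <- r4,r4: IF@1 ID@2 stall=0 (-) EX@3 MEM@4 WB@5
I1 mul r3 <- r5,r2: IF@2 ID@3 stall=0 (-) EX@4 MEM@5 WB@6
I2 sub r3 <- r3,r3: IF@3 ID@4 stall=2 (RAW on I1.r3 (WB@6)) EX@7 MEM@8 WB@9
I3 add r5 <- r2,r2: IF@4 ID@7 stall=0 (-) EX@8 MEM@9 WB@10
I4 sub r1 <- r5,r5: IF@7 ID@8 stall=2 (RAW on I3.r5 (WB@10)) EX@11 MEM@12 WB@13
I5 ld r2 <- r3: IF@8 ID@11 stall=0 (-) EX@12 MEM@13 WB@14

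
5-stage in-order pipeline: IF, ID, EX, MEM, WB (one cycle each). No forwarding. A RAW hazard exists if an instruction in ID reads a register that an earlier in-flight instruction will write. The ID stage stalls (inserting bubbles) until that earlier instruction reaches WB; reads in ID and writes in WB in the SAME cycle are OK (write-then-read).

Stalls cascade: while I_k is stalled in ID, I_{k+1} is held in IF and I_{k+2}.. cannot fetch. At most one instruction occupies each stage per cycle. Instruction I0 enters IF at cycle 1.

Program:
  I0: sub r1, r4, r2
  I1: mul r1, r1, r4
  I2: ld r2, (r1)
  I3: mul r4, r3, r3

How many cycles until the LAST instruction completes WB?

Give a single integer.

Answer: 12

Derivation:
I0 sub r1 <- r4,r2: IF@1 ID@2 stall=0 (-) EX@3 MEM@4 WB@5
I1 mul r1 <- r1,r4: IF@2 ID@3 stall=2 (RAW on I0.r1 (WB@5)) EX@6 MEM@7 WB@8
I2 ld r2 <- r1: IF@3 ID@6 stall=2 (RAW on I1.r1 (WB@8)) EX@9 MEM@10 WB@11
I3 mul r4 <- r3,r3: IF@6 ID@9 stall=0 (-) EX@10 MEM@11 WB@12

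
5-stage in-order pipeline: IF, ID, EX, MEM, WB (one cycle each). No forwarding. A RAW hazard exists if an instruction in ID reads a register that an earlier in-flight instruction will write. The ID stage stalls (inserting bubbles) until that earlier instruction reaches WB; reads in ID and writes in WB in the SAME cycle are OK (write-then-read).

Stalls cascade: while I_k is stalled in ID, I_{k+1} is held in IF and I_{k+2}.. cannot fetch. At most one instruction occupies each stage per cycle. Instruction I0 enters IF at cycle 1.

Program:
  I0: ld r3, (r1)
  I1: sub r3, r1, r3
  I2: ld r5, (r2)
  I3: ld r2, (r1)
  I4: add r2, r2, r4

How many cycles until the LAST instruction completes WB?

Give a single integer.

I0 ld r3 <- r1: IF@1 ID@2 stall=0 (-) EX@3 MEM@4 WB@5
I1 sub r3 <- r1,r3: IF@2 ID@3 stall=2 (RAW on I0.r3 (WB@5)) EX@6 MEM@7 WB@8
I2 ld r5 <- r2: IF@3 ID@6 stall=0 (-) EX@7 MEM@8 WB@9
I3 ld r2 <- r1: IF@6 ID@7 stall=0 (-) EX@8 MEM@9 WB@10
I4 add r2 <- r2,r4: IF@7 ID@8 stall=2 (RAW on I3.r2 (WB@10)) EX@11 MEM@12 WB@13

Answer: 13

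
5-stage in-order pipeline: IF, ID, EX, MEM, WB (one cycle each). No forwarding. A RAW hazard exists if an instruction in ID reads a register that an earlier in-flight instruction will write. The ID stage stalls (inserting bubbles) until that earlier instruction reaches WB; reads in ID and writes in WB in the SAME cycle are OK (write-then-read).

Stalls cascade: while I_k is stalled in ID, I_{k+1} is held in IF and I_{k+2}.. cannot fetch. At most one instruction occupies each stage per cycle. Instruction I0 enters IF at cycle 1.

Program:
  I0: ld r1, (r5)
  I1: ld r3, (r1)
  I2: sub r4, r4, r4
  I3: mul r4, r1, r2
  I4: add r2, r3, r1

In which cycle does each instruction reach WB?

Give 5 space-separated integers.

I0 ld r1 <- r5: IF@1 ID@2 stall=0 (-) EX@3 MEM@4 WB@5
I1 ld r3 <- r1: IF@2 ID@3 stall=2 (RAW on I0.r1 (WB@5)) EX@6 MEM@7 WB@8
I2 sub r4 <- r4,r4: IF@3 ID@6 stall=0 (-) EX@7 MEM@8 WB@9
I3 mul r4 <- r1,r2: IF@6 ID@7 stall=0 (-) EX@8 MEM@9 WB@10
I4 add r2 <- r3,r1: IF@7 ID@8 stall=0 (-) EX@9 MEM@10 WB@11

Answer: 5 8 9 10 11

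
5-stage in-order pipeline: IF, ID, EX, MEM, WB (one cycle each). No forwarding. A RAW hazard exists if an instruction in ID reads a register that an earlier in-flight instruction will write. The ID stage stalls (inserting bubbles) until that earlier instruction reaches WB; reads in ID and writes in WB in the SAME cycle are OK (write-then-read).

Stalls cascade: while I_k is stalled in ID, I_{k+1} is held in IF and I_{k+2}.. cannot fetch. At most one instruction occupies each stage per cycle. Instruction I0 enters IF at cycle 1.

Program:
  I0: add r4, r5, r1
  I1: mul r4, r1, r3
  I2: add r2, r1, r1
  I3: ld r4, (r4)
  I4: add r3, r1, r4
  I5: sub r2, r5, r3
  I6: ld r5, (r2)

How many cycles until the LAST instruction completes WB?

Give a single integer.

I0 add r4 <- r5,r1: IF@1 ID@2 stall=0 (-) EX@3 MEM@4 WB@5
I1 mul r4 <- r1,r3: IF@2 ID@3 stall=0 (-) EX@4 MEM@5 WB@6
I2 add r2 <- r1,r1: IF@3 ID@4 stall=0 (-) EX@5 MEM@6 WB@7
I3 ld r4 <- r4: IF@4 ID@5 stall=1 (RAW on I1.r4 (WB@6)) EX@7 MEM@8 WB@9
I4 add r3 <- r1,r4: IF@5 ID@7 stall=2 (RAW on I3.r4 (WB@9)) EX@10 MEM@11 WB@12
I5 sub r2 <- r5,r3: IF@7 ID@10 stall=2 (RAW on I4.r3 (WB@12)) EX@13 MEM@14 WB@15
I6 ld r5 <- r2: IF@10 ID@13 stall=2 (RAW on I5.r2 (WB@15)) EX@16 MEM@17 WB@18

Answer: 18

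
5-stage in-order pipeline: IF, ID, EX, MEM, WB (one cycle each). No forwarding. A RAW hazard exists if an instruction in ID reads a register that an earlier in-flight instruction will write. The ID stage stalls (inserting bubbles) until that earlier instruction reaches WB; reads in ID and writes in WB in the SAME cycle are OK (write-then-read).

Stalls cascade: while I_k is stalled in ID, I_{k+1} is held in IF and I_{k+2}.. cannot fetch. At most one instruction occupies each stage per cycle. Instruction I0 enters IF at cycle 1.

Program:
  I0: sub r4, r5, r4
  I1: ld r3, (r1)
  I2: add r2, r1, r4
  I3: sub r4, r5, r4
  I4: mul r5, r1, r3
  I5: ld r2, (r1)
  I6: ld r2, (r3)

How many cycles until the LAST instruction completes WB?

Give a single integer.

Answer: 12

Derivation:
I0 sub r4 <- r5,r4: IF@1 ID@2 stall=0 (-) EX@3 MEM@4 WB@5
I1 ld r3 <- r1: IF@2 ID@3 stall=0 (-) EX@4 MEM@5 WB@6
I2 add r2 <- r1,r4: IF@3 ID@4 stall=1 (RAW on I0.r4 (WB@5)) EX@6 MEM@7 WB@8
I3 sub r4 <- r5,r4: IF@4 ID@6 stall=0 (-) EX@7 MEM@8 WB@9
I4 mul r5 <- r1,r3: IF@6 ID@7 stall=0 (-) EX@8 MEM@9 WB@10
I5 ld r2 <- r1: IF@7 ID@8 stall=0 (-) EX@9 MEM@10 WB@11
I6 ld r2 <- r3: IF@8 ID@9 stall=0 (-) EX@10 MEM@11 WB@12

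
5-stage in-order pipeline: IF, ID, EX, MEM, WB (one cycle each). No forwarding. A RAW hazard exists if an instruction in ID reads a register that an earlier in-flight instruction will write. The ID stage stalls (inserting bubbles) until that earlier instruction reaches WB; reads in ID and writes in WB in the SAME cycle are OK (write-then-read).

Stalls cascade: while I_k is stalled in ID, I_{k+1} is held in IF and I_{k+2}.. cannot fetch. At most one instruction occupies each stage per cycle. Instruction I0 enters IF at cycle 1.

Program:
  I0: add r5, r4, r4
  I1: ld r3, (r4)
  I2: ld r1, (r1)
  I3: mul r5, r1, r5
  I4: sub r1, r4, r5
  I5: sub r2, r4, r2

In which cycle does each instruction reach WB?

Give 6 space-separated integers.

Answer: 5 6 7 10 13 14

Derivation:
I0 add r5 <- r4,r4: IF@1 ID@2 stall=0 (-) EX@3 MEM@4 WB@5
I1 ld r3 <- r4: IF@2 ID@3 stall=0 (-) EX@4 MEM@5 WB@6
I2 ld r1 <- r1: IF@3 ID@4 stall=0 (-) EX@5 MEM@6 WB@7
I3 mul r5 <- r1,r5: IF@4 ID@5 stall=2 (RAW on I2.r1 (WB@7)) EX@8 MEM@9 WB@10
I4 sub r1 <- r4,r5: IF@5 ID@8 stall=2 (RAW on I3.r5 (WB@10)) EX@11 MEM@12 WB@13
I5 sub r2 <- r4,r2: IF@8 ID@11 stall=0 (-) EX@12 MEM@13 WB@14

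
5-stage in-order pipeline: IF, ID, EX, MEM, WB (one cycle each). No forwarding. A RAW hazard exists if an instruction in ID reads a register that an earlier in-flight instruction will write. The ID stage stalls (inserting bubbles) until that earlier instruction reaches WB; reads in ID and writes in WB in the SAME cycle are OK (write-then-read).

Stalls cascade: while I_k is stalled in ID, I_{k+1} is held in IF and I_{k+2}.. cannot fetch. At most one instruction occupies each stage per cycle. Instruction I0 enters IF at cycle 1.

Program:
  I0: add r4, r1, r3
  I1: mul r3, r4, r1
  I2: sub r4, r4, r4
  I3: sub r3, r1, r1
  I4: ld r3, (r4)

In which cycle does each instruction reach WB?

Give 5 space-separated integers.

Answer: 5 8 9 10 12

Derivation:
I0 add r4 <- r1,r3: IF@1 ID@2 stall=0 (-) EX@3 MEM@4 WB@5
I1 mul r3 <- r4,r1: IF@2 ID@3 stall=2 (RAW on I0.r4 (WB@5)) EX@6 MEM@7 WB@8
I2 sub r4 <- r4,r4: IF@3 ID@6 stall=0 (-) EX@7 MEM@8 WB@9
I3 sub r3 <- r1,r1: IF@6 ID@7 stall=0 (-) EX@8 MEM@9 WB@10
I4 ld r3 <- r4: IF@7 ID@8 stall=1 (RAW on I2.r4 (WB@9)) EX@10 MEM@11 WB@12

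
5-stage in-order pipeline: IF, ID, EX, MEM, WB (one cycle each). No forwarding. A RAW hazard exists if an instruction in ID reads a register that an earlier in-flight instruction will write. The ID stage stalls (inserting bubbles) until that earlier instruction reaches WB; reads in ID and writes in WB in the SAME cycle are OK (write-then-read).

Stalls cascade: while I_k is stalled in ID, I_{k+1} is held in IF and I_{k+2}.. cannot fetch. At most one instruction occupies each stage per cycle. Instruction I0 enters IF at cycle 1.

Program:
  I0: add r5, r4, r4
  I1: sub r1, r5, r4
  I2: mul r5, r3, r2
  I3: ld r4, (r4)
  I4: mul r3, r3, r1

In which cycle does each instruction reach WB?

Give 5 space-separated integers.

Answer: 5 8 9 10 11

Derivation:
I0 add r5 <- r4,r4: IF@1 ID@2 stall=0 (-) EX@3 MEM@4 WB@5
I1 sub r1 <- r5,r4: IF@2 ID@3 stall=2 (RAW on I0.r5 (WB@5)) EX@6 MEM@7 WB@8
I2 mul r5 <- r3,r2: IF@3 ID@6 stall=0 (-) EX@7 MEM@8 WB@9
I3 ld r4 <- r4: IF@6 ID@7 stall=0 (-) EX@8 MEM@9 WB@10
I4 mul r3 <- r3,r1: IF@7 ID@8 stall=0 (-) EX@9 MEM@10 WB@11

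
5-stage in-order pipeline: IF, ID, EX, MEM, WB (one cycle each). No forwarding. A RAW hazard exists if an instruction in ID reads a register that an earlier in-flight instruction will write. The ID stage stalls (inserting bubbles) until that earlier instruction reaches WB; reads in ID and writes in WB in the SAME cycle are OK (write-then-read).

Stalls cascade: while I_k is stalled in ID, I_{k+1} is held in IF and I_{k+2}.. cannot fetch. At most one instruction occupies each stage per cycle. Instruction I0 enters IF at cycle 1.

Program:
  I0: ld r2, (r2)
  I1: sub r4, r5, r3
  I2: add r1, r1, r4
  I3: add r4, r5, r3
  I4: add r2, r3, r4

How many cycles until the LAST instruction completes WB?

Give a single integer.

Answer: 13

Derivation:
I0 ld r2 <- r2: IF@1 ID@2 stall=0 (-) EX@3 MEM@4 WB@5
I1 sub r4 <- r5,r3: IF@2 ID@3 stall=0 (-) EX@4 MEM@5 WB@6
I2 add r1 <- r1,r4: IF@3 ID@4 stall=2 (RAW on I1.r4 (WB@6)) EX@7 MEM@8 WB@9
I3 add r4 <- r5,r3: IF@4 ID@7 stall=0 (-) EX@8 MEM@9 WB@10
I4 add r2 <- r3,r4: IF@7 ID@8 stall=2 (RAW on I3.r4 (WB@10)) EX@11 MEM@12 WB@13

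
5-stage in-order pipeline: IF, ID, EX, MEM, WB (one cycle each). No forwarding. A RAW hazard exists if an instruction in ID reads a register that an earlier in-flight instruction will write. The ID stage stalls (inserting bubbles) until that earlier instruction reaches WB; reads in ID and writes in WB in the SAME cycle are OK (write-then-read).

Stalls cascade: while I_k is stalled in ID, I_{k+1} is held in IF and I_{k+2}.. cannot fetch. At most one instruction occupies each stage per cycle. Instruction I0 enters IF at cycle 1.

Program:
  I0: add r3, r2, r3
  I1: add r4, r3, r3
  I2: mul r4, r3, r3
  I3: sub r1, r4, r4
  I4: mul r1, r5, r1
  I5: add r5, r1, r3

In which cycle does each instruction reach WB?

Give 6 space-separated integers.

I0 add r3 <- r2,r3: IF@1 ID@2 stall=0 (-) EX@3 MEM@4 WB@5
I1 add r4 <- r3,r3: IF@2 ID@3 stall=2 (RAW on I0.r3 (WB@5)) EX@6 MEM@7 WB@8
I2 mul r4 <- r3,r3: IF@3 ID@6 stall=0 (-) EX@7 MEM@8 WB@9
I3 sub r1 <- r4,r4: IF@6 ID@7 stall=2 (RAW on I2.r4 (WB@9)) EX@10 MEM@11 WB@12
I4 mul r1 <- r5,r1: IF@7 ID@10 stall=2 (RAW on I3.r1 (WB@12)) EX@13 MEM@14 WB@15
I5 add r5 <- r1,r3: IF@10 ID@13 stall=2 (RAW on I4.r1 (WB@15)) EX@16 MEM@17 WB@18

Answer: 5 8 9 12 15 18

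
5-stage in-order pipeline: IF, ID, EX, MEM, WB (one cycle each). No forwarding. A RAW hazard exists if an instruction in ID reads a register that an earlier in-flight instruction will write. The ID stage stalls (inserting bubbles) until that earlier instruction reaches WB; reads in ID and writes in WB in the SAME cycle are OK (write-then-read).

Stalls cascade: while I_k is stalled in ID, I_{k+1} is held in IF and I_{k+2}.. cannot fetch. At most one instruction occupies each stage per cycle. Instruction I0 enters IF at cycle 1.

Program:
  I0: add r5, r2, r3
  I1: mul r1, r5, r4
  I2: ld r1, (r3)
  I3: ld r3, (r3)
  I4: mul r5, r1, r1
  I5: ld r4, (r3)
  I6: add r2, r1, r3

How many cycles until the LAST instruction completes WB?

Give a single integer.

I0 add r5 <- r2,r3: IF@1 ID@2 stall=0 (-) EX@3 MEM@4 WB@5
I1 mul r1 <- r5,r4: IF@2 ID@3 stall=2 (RAW on I0.r5 (WB@5)) EX@6 MEM@7 WB@8
I2 ld r1 <- r3: IF@3 ID@6 stall=0 (-) EX@7 MEM@8 WB@9
I3 ld r3 <- r3: IF@6 ID@7 stall=0 (-) EX@8 MEM@9 WB@10
I4 mul r5 <- r1,r1: IF@7 ID@8 stall=1 (RAW on I2.r1 (WB@9)) EX@10 MEM@11 WB@12
I5 ld r4 <- r3: IF@8 ID@10 stall=0 (-) EX@11 MEM@12 WB@13
I6 add r2 <- r1,r3: IF@10 ID@11 stall=0 (-) EX@12 MEM@13 WB@14

Answer: 14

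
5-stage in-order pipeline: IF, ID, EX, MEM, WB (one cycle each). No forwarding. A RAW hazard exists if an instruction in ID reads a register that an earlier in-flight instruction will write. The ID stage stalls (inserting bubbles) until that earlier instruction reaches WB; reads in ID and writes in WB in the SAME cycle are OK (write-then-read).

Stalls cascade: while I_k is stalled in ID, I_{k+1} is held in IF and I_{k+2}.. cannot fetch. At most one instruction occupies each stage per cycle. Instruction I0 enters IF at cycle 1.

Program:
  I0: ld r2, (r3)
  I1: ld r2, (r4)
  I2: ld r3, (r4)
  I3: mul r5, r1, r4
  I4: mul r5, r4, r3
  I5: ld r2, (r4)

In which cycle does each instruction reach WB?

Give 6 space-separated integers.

I0 ld r2 <- r3: IF@1 ID@2 stall=0 (-) EX@3 MEM@4 WB@5
I1 ld r2 <- r4: IF@2 ID@3 stall=0 (-) EX@4 MEM@5 WB@6
I2 ld r3 <- r4: IF@3 ID@4 stall=0 (-) EX@5 MEM@6 WB@7
I3 mul r5 <- r1,r4: IF@4 ID@5 stall=0 (-) EX@6 MEM@7 WB@8
I4 mul r5 <- r4,r3: IF@5 ID@6 stall=1 (RAW on I2.r3 (WB@7)) EX@8 MEM@9 WB@10
I5 ld r2 <- r4: IF@6 ID@8 stall=0 (-) EX@9 MEM@10 WB@11

Answer: 5 6 7 8 10 11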